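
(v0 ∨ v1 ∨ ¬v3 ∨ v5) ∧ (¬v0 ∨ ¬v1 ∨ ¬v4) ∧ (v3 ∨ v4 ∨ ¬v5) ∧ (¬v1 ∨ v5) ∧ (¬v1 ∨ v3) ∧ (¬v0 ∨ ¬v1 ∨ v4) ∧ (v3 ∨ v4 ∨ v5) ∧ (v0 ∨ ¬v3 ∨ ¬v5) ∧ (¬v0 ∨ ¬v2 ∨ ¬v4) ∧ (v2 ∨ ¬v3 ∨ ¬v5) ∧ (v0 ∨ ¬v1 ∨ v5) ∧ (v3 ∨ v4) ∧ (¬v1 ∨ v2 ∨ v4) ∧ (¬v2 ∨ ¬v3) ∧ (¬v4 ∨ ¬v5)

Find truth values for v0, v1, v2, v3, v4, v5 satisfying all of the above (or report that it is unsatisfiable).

v0=T, v1=F, v2=F, v3=F, v4=T, v5=F

Set v0 = True.
Set v1 = False.
Set v2 = False.
Set v3 = False.
  then (v3 ∨ v4) forces v4 = True.
  then (¬v4 ∨ ¬v5) forces v5 = False.
All clauses satisfied.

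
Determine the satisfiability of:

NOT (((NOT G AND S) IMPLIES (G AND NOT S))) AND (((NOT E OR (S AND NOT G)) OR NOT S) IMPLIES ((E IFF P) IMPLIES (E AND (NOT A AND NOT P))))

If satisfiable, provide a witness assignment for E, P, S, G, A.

E: True, P: False, S: True, G: False, A: True

  NOT (((NOT G AND S) IMPLIES (G AND NOT S))) = True
    (NOT G AND S) IMPLIES (G AND NOT S) = False
      NOT G AND S = True
        NOT G = True
      G AND NOT S = False
        NOT S = False
  ((NOT E OR (S AND NOT G)) OR NOT S) IMPLIES ((E IFF P) IMPLIES (E AND (NOT A AND NOT P))) = True
    (NOT E OR (S AND NOT G)) OR NOT S = True
      NOT E OR (S AND NOT G) = True
        NOT E = False
        S AND NOT G = True
          NOT G = True
      NOT S = False
    (E IFF P) IMPLIES (E AND (NOT A AND NOT P)) = True
      E IFF P = False
      E AND (NOT A AND NOT P) = False
        NOT A AND NOT P = False
          NOT A = False
          NOT P = True
Both conjuncts True, so the formula holds.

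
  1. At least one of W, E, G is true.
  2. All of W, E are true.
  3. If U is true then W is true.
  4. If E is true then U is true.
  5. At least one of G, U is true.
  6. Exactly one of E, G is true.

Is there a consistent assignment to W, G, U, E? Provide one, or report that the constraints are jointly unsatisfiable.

W = True, G = False, U = True, E = True

  (1) {W, E, G}: 2 true — at least one ✓
  (2) {W, E}: all 2 true ✓
  (3) U=T ⇒ W: T ✓
  (4) E=T ⇒ U: T ✓
  (5) {G, U}: 1 true — at least one ✓
  (6) {E, G}: 1 true — exactly one ✓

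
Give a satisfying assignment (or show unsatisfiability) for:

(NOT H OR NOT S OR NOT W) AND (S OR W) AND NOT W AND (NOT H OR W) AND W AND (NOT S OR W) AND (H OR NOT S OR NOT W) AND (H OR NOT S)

No satisfying assignment exists.

Case W = True:
  Clause (NOT W) is falsified — contradiction.
Case W = False:
  Clause (W) is falsified — contradiction.
Both cases fail, so the formula is unsatisfiable.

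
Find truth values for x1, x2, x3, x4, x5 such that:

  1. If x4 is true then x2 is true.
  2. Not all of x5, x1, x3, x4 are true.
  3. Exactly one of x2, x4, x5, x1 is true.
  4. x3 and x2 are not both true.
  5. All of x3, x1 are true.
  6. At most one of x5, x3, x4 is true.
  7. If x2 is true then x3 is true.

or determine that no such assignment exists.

x1=T; x2=F; x3=T; x4=F; x5=F

  (1) x4=F ⇒ x2: vacuous ✓
  (2) {x5, x1, x3, x4}: 2/4 true — not all ✓
  (3) {x2, x4, x5, x1}: 1 true — exactly one ✓
  (4) x3=T, x2=F — not both ✓
  (5) {x3, x1}: all 2 true ✓
  (6) {x5, x3, x4}: 1 true — at most one ✓
  (7) x2=F ⇒ x3: vacuous ✓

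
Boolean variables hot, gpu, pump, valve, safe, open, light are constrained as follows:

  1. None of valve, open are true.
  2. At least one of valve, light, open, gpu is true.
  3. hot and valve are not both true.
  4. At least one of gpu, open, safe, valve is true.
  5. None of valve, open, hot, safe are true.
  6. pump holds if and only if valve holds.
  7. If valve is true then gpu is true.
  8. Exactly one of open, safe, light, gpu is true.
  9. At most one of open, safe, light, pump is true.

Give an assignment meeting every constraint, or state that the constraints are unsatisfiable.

hot: False, gpu: True, pump: False, valve: False, safe: False, open: False, light: False

  (1) {valve, open}: 0 true — none ✓
  (2) {valve, light, open, gpu}: 1 true — at least one ✓
  (3) hot=F, valve=F — not both ✓
  (4) {gpu, open, safe, valve}: 1 true — at least one ✓
  (5) {valve, open, hot, safe}: 0 true — none ✓
  (6) pump=F, valve=F — same ✓
  (7) valve=F ⇒ gpu: vacuous ✓
  (8) {open, safe, light, gpu}: 1 true — exactly one ✓
  (9) {open, safe, light, pump}: 0 true — at most one ✓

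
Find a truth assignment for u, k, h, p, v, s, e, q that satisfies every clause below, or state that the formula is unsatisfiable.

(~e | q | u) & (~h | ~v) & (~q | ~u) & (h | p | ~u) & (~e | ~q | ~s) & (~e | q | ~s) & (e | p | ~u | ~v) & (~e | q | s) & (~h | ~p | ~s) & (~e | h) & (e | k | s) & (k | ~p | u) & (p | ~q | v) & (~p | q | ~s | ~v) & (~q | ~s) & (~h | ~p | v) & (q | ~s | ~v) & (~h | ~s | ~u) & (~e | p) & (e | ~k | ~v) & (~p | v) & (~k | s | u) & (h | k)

u = False; k = True; h = True; p = False; v = False; s = True; e = False; q = False

Set u = False.
Set k = True.
  then (~k | s | u) forces s = True.
  then (~q | ~s) forces q = False.
  then (q | ~s | ~v) forces v = False.
  then (~p | v) forces p = False.
  then (~e | q | u) forces e = False.
Set h = True.
All clauses satisfied.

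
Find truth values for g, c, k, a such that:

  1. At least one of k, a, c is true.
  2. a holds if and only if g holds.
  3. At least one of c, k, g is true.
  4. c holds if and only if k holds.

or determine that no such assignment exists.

g = True; c = True; k = True; a = True

  (1) {k, a, c}: 3 true — at least one ✓
  (2) a=T, g=T — same ✓
  (3) {c, k, g}: 3 true — at least one ✓
  (4) c=T, k=T — same ✓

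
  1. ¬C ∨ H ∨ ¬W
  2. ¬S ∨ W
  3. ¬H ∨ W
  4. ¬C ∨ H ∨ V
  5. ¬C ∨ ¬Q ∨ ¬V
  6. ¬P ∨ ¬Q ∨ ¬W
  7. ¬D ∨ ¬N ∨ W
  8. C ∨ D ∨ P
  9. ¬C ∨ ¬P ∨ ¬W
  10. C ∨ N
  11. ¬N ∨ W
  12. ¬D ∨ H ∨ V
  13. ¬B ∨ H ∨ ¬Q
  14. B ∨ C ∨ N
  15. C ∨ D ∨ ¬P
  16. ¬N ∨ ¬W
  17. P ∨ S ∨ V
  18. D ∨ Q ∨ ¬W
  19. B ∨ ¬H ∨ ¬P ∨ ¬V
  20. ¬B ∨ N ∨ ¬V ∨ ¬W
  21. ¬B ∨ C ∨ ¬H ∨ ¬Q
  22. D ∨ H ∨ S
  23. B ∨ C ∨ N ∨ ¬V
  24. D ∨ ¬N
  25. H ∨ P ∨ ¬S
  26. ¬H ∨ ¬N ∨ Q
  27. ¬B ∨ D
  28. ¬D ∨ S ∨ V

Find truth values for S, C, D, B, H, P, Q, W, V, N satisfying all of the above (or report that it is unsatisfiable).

S: False, C: True, D: True, B: False, H: False, P: True, Q: False, W: False, V: True, N: False

Set S = False.
Set C = True.
Set D = True.
  then (¬D ∨ S ∨ V) forces V = True.
  then (¬C ∨ ¬Q ∨ ¬V) forces Q = False.
Set B = False.
Set H = False.
  then (¬C ∨ H ∨ ¬W) forces W = False.
  then (¬D ∨ ¬N ∨ W) forces N = False.
Set P = True.
All clauses satisfied.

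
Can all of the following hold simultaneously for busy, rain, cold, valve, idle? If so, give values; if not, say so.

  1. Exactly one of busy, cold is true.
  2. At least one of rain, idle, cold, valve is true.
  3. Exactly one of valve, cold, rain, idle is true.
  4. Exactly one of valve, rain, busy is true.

busy: True, rain: False, cold: False, valve: False, idle: True

  (1) {busy, cold}: 1 true — exactly one ✓
  (2) {rain, idle, cold, valve}: 1 true — at least one ✓
  (3) {valve, cold, rain, idle}: 1 true — exactly one ✓
  (4) {valve, rain, busy}: 1 true — exactly one ✓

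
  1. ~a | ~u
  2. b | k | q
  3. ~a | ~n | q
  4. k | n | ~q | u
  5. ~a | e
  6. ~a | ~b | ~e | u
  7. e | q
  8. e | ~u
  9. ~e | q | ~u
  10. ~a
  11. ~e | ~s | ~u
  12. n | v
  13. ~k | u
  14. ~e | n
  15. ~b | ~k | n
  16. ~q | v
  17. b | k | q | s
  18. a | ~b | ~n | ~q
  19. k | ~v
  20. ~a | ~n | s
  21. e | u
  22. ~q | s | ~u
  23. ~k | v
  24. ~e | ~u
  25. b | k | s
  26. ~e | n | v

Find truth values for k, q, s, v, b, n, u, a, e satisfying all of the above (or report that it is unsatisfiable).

Unit clause (~a) forces a = False.
Try k = True:
  (~k | u) forces u = True.
  (e | ~u) forces e = True.
  clause (~e | ~u) is falsified — backtrack.
So k = False.
  then (k | ~v) forces v = False.
  then (n | v) forces n = True.
  then (~q | v) forces q = False.
  then (b | k | q) forces b = True.
  then (e | q) forces e = True.
  then (~e | q | ~u) forces u = False.
Set s = True.
All clauses satisfied.

k: False; q: False; s: True; v: False; b: True; n: True; u: False; a: False; e: True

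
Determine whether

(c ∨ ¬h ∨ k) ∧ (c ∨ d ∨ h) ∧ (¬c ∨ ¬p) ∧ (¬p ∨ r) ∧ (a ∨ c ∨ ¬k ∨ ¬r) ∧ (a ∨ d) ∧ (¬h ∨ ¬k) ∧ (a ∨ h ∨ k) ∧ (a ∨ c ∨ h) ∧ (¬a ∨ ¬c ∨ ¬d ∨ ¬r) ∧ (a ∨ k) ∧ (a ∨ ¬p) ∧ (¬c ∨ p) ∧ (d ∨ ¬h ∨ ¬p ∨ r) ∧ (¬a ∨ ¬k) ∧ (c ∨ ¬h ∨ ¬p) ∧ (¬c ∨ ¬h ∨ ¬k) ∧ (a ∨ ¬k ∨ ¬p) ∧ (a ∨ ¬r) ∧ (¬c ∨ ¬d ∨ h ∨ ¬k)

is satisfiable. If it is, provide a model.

r=F, a=T, p=F, c=F, k=F, h=F, d=T

Set r = False.
  then (¬p ∨ r) forces p = False.
  then (¬c ∨ p) forces c = False.
Try a = False:
  (a ∨ d) forces d = True.
  (a ∨ c ∨ h) forces h = True.
  (c ∨ ¬h ∨ k) forces k = True.
  clause (¬h ∨ ¬k) is falsified — backtrack.
So a = True.
  then (¬a ∨ ¬k) forces k = False.
  then (c ∨ ¬h ∨ k) forces h = False.
  then (c ∨ d ∨ h) forces d = True.
All clauses satisfied.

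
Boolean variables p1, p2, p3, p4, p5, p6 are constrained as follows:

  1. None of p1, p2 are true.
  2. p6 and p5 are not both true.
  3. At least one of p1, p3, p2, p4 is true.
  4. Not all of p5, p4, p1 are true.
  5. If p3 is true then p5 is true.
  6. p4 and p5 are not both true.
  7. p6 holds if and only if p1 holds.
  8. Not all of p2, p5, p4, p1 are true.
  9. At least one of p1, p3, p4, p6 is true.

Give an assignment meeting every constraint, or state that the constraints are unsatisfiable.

p1=F, p2=F, p3=T, p4=F, p5=T, p6=F

  (1) {p1, p2}: 0 true — none ✓
  (2) p6=F, p5=T — not both ✓
  (3) {p1, p3, p2, p4}: 1 true — at least one ✓
  (4) {p5, p4, p1}: 1/3 true — not all ✓
  (5) p3=T ⇒ p5: T ✓
  (6) p4=F, p5=T — not both ✓
  (7) p6=F, p1=F — same ✓
  (8) {p2, p5, p4, p1}: 1/4 true — not all ✓
  (9) {p1, p3, p4, p6}: 1 true — at least one ✓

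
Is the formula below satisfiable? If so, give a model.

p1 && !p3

p1=T; p3=F

  !p3 = True
Both conjuncts True, so the formula holds.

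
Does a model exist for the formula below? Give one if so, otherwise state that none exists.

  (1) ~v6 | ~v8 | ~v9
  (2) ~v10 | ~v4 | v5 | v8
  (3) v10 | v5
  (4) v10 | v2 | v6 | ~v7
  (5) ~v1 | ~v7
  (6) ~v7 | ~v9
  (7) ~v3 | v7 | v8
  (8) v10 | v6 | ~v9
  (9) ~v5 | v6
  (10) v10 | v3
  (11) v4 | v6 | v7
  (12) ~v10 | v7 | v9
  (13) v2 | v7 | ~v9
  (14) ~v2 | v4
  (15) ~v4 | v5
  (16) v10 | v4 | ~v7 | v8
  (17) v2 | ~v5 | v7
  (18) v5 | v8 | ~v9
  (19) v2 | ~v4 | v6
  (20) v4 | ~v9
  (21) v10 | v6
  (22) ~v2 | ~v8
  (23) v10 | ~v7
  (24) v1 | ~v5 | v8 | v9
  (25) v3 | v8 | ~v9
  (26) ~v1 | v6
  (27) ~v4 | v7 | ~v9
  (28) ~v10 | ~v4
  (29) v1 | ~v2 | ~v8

Set v1 = False.
Set v2 = False.
Set v3 = False.
  then (v10 | v3) forces v10 = True.
  then (~v10 | ~v4) forces v4 = False.
  then (v4 | ~v9) forces v9 = False.
  then (~v10 | v7 | v9) forces v7 = True.
Set v5 = False.
Set v6 = False.
Set v8 = True.
All clauses satisfied.

v1 = False, v2 = False, v3 = False, v4 = False, v5 = False, v6 = False, v7 = True, v8 = True, v9 = False, v10 = True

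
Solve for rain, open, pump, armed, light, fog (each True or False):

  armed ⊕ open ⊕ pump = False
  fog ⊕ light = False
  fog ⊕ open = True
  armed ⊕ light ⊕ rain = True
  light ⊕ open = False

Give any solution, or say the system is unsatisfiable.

Adding constraints 2, 3, 5 mod 2: every variable appears an even number of times on the left, so the left side is 0.
But the right sides sum to 1 (mod 2). 0 ≠ 1 — the system is inconsistent.

Unsatisfiable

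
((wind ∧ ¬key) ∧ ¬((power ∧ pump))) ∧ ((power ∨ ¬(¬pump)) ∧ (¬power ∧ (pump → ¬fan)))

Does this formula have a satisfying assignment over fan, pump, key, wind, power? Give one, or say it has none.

fan = False, pump = True, key = False, wind = True, power = False

  (wind ∧ ¬key) ∧ ¬((power ∧ pump)) = True
    wind ∧ ¬key = True
      ¬key = True
    ¬((power ∧ pump)) = True
      power ∧ pump = False
  (power ∨ ¬(¬pump)) ∧ (¬power ∧ (pump → ¬fan)) = True
    power ∨ ¬(¬pump) = True
      ¬(¬pump) = True
        ¬pump = False
    ¬power ∧ (pump → ¬fan) = True
      ¬power = True
      pump → ¬fan = True
        ¬fan = True
Both conjuncts True, so the formula holds.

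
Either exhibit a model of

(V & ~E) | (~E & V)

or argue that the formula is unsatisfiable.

E = False, V = True

  (V & ~E) | (~E & V) = True
    V & ~E = True
      ~E = True
    ~E & V = True
      ~E = True
The formula evaluates to True.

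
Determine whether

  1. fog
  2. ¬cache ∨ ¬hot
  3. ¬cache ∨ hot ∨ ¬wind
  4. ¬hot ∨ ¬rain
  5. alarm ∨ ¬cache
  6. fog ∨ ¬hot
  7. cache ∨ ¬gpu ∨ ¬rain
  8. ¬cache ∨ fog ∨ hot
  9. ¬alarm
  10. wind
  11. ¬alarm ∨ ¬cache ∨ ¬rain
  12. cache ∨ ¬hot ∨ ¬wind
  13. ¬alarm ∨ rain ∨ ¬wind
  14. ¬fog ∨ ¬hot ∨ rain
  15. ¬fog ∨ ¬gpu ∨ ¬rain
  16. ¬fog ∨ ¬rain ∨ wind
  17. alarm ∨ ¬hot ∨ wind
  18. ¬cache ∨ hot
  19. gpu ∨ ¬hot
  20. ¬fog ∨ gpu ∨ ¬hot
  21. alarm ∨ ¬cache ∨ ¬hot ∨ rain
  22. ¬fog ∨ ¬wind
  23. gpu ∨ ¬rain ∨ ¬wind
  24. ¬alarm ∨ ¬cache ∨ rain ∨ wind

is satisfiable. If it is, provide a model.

Case wind = True:
  (fog) forces fog = True.
  Clause (¬fog ∨ ¬wind) is falsified — contradiction.
Case wind = False:
  Clause (wind) is falsified — contradiction.
Both cases fail, so the formula is unsatisfiable.

The formula is unsatisfiable.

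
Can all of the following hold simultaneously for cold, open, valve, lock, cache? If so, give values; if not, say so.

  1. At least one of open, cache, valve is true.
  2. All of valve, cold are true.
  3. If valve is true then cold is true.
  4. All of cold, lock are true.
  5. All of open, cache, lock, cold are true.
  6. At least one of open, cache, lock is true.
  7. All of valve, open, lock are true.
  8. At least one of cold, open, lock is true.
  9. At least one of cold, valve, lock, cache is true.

cold: True, open: True, valve: True, lock: True, cache: True

  (1) {open, cache, valve}: 3 true — at least one ✓
  (2) {valve, cold}: all 2 true ✓
  (3) valve=T ⇒ cold: T ✓
  (4) {cold, lock}: all 2 true ✓
  (5) {open, cache, lock, cold}: all 4 true ✓
  (6) {open, cache, lock}: 3 true — at least one ✓
  (7) {valve, open, lock}: all 3 true ✓
  (8) {cold, open, lock}: 3 true — at least one ✓
  (9) {cold, valve, lock, cache}: 4 true — at least one ✓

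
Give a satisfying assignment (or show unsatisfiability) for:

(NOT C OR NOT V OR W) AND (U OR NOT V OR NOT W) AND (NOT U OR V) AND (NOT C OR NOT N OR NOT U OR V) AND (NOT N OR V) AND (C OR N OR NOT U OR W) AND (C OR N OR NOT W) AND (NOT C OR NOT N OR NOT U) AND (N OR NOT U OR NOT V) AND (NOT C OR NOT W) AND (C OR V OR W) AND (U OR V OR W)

C=F, U=T, W=F, N=T, V=T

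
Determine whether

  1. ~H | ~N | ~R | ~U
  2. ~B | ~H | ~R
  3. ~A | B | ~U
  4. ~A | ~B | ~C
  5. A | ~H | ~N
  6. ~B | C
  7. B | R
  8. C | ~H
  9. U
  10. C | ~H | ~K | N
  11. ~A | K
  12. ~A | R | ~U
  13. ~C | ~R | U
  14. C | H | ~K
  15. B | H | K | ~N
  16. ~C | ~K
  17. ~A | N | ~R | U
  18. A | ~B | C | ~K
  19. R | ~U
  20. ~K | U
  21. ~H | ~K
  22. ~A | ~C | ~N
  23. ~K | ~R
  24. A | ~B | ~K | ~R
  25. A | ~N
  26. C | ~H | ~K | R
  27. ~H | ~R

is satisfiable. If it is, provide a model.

H=F, A=F, B=T, N=F, K=F, C=T, U=T, R=T

Unit clause (U) forces U = True.
In (R | ~U) only R is left, so R = True.
In (~K | ~R) only ~K is left, so K = False.
In (~H | ~R) only ~H is left, so H = False.
In (~A | K) only ~A is left, so A = False.
In (A | ~N) only ~N is left, so N = False.
Set B = True.
  then (~B | C) forces C = True.
All clauses satisfied.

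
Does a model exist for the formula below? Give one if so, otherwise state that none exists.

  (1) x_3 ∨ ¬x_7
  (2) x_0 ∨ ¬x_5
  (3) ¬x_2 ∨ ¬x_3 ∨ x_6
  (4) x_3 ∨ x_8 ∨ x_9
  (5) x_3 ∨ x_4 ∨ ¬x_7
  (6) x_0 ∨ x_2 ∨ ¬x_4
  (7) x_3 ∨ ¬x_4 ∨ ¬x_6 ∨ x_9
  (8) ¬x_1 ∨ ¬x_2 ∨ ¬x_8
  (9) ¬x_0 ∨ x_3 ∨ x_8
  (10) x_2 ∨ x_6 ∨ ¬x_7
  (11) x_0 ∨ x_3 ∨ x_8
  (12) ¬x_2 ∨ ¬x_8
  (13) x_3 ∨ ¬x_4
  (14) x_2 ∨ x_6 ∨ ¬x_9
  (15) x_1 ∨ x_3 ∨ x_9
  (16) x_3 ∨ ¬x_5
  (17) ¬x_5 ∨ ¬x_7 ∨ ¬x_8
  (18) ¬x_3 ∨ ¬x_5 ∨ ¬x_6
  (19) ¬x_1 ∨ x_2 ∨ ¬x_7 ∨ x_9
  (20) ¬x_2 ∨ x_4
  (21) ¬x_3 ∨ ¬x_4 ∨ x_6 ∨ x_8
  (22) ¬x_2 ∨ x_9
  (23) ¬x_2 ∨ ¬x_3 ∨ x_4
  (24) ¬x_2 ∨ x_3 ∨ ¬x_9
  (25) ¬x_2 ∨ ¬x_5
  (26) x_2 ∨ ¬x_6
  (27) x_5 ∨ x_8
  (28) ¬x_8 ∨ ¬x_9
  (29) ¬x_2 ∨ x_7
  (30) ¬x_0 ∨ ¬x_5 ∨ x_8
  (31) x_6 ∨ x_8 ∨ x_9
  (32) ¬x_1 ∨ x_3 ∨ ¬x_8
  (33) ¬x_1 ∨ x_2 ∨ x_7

Set x_0 = True.
Set x_1 = False.
Try x_2 = True:
  (¬x_2 ∨ ¬x_8) forces x_8 = False.
  (¬x_0 ∨ x_3 ∨ x_8) forces x_3 = True.
  (¬x_2 ∨ ¬x_3 ∨ x_6) forces x_6 = True.
  (¬x_3 ∨ ¬x_5 ∨ ¬x_6) forces x_5 = False.
  clause (x_5 ∨ x_8) is falsified — backtrack.
So x_2 = False.
  then (x_2 ∨ ¬x_6) forces x_6 = False.
  then (x_2 ∨ x_6 ∨ ¬x_7) forces x_7 = False.
  then (x_2 ∨ x_6 ∨ ¬x_9) forces x_9 = False.
  then (x_1 ∨ x_3 ∨ x_9) forces x_3 = True.
  then (x_6 ∨ x_8 ∨ x_9) forces x_8 = True.
Set x_4 = False.
Set x_5 = False.
All clauses satisfied.

x_0 = True, x_1 = False, x_2 = False, x_3 = True, x_4 = False, x_5 = False, x_6 = False, x_7 = False, x_8 = True, x_9 = False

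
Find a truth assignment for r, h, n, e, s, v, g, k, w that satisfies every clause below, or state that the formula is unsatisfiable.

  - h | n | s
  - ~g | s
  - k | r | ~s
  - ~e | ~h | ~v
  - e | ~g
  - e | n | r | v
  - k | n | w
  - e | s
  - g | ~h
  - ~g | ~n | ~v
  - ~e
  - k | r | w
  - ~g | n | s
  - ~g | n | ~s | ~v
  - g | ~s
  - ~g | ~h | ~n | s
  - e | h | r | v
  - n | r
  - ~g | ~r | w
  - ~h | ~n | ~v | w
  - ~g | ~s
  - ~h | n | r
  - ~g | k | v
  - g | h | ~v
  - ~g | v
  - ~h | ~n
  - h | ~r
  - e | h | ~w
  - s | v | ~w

Case e = True:
  Clause (~e) is falsified — contradiction.
Case e = False:
  (e | ~g) forces g = False.
  (e | s) forces s = True.
  Clause (g | ~s) is falsified — contradiction.
Both cases fail, so the formula is unsatisfiable.

Unsatisfiable — no assignment works.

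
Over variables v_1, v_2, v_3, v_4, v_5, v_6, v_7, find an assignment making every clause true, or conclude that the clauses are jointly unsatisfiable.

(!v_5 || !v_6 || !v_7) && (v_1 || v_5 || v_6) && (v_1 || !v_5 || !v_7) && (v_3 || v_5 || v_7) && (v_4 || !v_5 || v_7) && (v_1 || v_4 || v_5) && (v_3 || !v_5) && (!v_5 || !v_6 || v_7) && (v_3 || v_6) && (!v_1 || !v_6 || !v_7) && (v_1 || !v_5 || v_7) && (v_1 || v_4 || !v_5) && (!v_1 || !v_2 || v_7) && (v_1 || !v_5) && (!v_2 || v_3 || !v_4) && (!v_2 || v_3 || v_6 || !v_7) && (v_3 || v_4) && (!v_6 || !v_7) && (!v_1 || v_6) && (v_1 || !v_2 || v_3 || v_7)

Set v_1 = False.
  then (v_1 || !v_5) forces v_5 = False.
  then (v_1 || v_5 || v_6) forces v_6 = True.
  then (v_1 || v_4 || v_5) forces v_4 = True.
  then (!v_6 || !v_7) forces v_7 = False.
  then (v_3 || v_5 || v_7) forces v_3 = True.
Set v_2 = False.
All clauses satisfied.

v_1=F, v_2=F, v_3=T, v_4=T, v_5=F, v_6=T, v_7=F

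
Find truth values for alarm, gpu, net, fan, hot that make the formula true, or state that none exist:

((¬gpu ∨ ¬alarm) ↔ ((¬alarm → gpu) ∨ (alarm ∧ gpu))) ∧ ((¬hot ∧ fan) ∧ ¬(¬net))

alarm: False, gpu: True, net: True, fan: True, hot: False

  (¬gpu ∨ ¬alarm) ↔ ((¬alarm → gpu) ∨ (alarm ∧ gpu)) = True
    ¬gpu ∨ ¬alarm = True
      ¬gpu = False
      ¬alarm = True
    (¬alarm → gpu) ∨ (alarm ∧ gpu) = True
      ¬alarm → gpu = True
        ¬alarm = True
      alarm ∧ gpu = False
  (¬hot ∧ fan) ∧ ¬(¬net) = True
    ¬hot ∧ fan = True
      ¬hot = True
    ¬(¬net) = True
      ¬net = False
Both conjuncts True, so the formula holds.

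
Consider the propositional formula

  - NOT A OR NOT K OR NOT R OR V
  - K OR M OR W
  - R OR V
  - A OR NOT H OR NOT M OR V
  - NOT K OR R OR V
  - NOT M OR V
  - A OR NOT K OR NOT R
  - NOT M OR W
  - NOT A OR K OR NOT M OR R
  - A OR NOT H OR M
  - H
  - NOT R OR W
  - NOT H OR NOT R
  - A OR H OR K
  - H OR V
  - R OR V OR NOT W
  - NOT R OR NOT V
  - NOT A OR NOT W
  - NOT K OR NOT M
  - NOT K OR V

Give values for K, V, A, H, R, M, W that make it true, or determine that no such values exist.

Unit clause (H) forces H = True.
In (NOT H OR NOT R) only NOT R is left, so R = False.
In (R OR V) only V is left, so V = True.
Set K = True.
  then (NOT K OR NOT M) forces M = False.
  then (A OR NOT H OR M) forces A = True.
  then (NOT A OR NOT W) forces W = False.
All clauses satisfied.

K = True; V = True; A = True; H = True; R = False; M = False; W = False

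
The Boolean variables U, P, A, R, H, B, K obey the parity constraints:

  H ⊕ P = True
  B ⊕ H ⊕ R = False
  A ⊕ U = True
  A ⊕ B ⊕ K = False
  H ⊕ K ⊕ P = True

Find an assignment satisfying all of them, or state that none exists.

U = True; P = False; A = False; R = True; H = True; B = False; K = False

H ⊕ P = T ⊕ F = True ✓
B ⊕ H ⊕ R = F ⊕ T ⊕ T = False ✓
A ⊕ U = F ⊕ T = True ✓
A ⊕ B ⊕ K = F ⊕ F ⊕ F = False ✓
H ⊕ K ⊕ P = T ⊕ F ⊕ F = True ✓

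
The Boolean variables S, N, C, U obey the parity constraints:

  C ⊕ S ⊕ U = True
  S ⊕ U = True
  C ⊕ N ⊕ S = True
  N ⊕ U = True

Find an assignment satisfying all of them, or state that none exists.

Adding constraints 1, 3, 4 mod 2: every variable appears an even number of times on the left, so the left side is 0.
But the right sides sum to 1 (mod 2). 0 ≠ 1 — the system is inconsistent.

No satisfying assignment exists.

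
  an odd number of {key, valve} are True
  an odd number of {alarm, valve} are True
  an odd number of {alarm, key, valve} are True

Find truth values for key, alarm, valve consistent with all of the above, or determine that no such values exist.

key=F; alarm=F; valve=T

{key, valve}: 1 true → odd ✓
{alarm, valve}: 1 true → odd ✓
{alarm, key, valve}: 1 true → odd ✓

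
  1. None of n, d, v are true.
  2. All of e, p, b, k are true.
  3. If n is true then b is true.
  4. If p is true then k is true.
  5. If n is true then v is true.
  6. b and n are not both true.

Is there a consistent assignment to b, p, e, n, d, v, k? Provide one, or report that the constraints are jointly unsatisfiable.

b = True, p = True, e = True, n = False, d = False, v = False, k = True

  (1) {n, d, v}: 0 true — none ✓
  (2) {e, p, b, k}: all 4 true ✓
  (3) n=F ⇒ b: vacuous ✓
  (4) p=T ⇒ k: T ✓
  (5) n=F ⇒ v: vacuous ✓
  (6) b=T, n=F — not both ✓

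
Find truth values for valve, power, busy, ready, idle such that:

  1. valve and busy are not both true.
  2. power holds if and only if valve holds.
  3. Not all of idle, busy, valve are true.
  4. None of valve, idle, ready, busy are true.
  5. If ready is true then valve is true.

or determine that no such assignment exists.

valve=F, power=F, busy=F, ready=F, idle=F

  (1) valve=F, busy=F — not both ✓
  (2) power=F, valve=F — same ✓
  (3) {idle, busy, valve}: 0/3 true — not all ✓
  (4) {valve, idle, ready, busy}: 0 true — none ✓
  (5) ready=F ⇒ valve: vacuous ✓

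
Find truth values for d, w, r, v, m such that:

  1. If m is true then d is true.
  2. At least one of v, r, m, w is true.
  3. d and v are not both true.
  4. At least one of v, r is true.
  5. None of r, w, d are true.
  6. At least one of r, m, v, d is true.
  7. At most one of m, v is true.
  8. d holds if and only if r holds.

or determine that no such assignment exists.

d: False; w: False; r: False; v: True; m: False

  (1) m=F ⇒ d: vacuous ✓
  (2) {v, r, m, w}: 1 true — at least one ✓
  (3) d=F, v=T — not both ✓
  (4) {v, r}: 1 true — at least one ✓
  (5) {r, w, d}: 0 true — none ✓
  (6) {r, m, v, d}: 1 true — at least one ✓
  (7) {m, v}: 1 true — at most one ✓
  (8) d=F, r=F — same ✓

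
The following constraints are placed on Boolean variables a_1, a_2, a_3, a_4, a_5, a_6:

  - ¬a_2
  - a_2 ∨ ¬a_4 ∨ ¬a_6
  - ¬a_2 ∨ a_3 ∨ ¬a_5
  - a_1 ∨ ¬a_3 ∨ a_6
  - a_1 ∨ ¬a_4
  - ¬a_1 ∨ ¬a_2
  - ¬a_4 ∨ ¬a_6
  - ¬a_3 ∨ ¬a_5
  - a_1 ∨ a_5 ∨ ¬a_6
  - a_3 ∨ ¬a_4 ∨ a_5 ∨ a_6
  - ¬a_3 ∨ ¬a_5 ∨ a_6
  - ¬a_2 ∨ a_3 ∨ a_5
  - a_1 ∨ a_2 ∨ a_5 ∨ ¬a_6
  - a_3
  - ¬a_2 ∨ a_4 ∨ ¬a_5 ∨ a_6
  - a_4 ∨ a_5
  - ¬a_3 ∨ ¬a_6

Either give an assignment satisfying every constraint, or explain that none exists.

a_1: True, a_2: False, a_3: True, a_4: True, a_5: False, a_6: False

Unit clause (¬a_2) forces a_2 = False.
Unit clause (a_3) forces a_3 = True.
In (¬a_3 ∨ ¬a_6) only ¬a_6 is left, so a_6 = False.
In (a_1 ∨ ¬a_3 ∨ a_6) only a_1 is left, so a_1 = True.
In (¬a_3 ∨ ¬a_5) only ¬a_5 is left, so a_5 = False.
In (a_4 ∨ a_5) only a_4 is left, so a_4 = True.
All clauses satisfied.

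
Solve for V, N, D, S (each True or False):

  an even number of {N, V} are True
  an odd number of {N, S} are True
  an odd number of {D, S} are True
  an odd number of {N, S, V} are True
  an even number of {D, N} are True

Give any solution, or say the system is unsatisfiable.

V: False; N: False; D: False; S: True

{N, V}: 0 true → even ✓
{N, S}: 1 true → odd ✓
{D, S}: 1 true → odd ✓
{N, S, V}: 1 true → odd ✓
{D, N}: 0 true → even ✓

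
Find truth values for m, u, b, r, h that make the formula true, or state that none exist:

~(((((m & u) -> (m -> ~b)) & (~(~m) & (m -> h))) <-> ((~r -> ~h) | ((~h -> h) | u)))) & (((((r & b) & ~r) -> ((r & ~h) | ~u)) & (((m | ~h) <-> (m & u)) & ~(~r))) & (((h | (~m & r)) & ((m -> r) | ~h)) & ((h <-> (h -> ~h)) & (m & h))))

Unsatisfiable

The conjunct h <-> (h -> ~h) is unsatisfiable on its own:
  h=F: evaluates to False.
  h=T: evaluates to False.
So the whole conjunction is unsatisfiable.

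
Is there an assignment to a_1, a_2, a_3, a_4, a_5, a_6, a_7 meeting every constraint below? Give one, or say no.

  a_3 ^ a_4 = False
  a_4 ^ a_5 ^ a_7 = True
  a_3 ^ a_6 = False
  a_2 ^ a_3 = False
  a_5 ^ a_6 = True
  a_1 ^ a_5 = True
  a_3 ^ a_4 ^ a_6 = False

a_1: False; a_2: False; a_3: False; a_4: False; a_5: True; a_6: False; a_7: False

a_3 ^ a_4 = F ^ F = False ✓
a_4 ^ a_5 ^ a_7 = F ^ T ^ F = True ✓
a_3 ^ a_6 = F ^ F = False ✓
a_2 ^ a_3 = F ^ F = False ✓
a_5 ^ a_6 = T ^ F = True ✓
a_1 ^ a_5 = F ^ T = True ✓
a_3 ^ a_4 ^ a_6 = F ^ F ^ F = False ✓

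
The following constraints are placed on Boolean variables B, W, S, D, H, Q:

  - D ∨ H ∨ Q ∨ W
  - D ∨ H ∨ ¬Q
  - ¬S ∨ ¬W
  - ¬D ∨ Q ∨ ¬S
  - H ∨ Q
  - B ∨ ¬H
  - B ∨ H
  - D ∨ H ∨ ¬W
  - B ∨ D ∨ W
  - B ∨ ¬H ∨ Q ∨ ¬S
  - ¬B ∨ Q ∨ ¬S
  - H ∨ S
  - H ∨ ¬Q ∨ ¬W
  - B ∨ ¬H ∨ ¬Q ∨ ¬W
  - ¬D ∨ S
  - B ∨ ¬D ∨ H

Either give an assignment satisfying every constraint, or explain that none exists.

Try B = False:
  (B ∨ ¬H) forces H = False.
  clause (B ∨ H) is falsified — backtrack.
So B = True.
Set W = False.
Set S = False.
  then (H ∨ S) forces H = True.
  then (¬D ∨ S) forces D = False.
Set Q = False.
All clauses satisfied.

B: True, W: False, S: False, D: False, H: True, Q: False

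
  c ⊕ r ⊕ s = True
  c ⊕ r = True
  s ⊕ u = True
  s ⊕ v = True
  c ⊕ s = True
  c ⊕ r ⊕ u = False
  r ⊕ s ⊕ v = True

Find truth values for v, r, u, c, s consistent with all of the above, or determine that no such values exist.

v = True, r = False, u = True, c = True, s = False

c ⊕ r ⊕ s = T ⊕ F ⊕ F = True ✓
c ⊕ r = T ⊕ F = True ✓
s ⊕ u = F ⊕ T = True ✓
s ⊕ v = F ⊕ T = True ✓
c ⊕ s = T ⊕ F = True ✓
c ⊕ r ⊕ u = T ⊕ F ⊕ T = False ✓
r ⊕ s ⊕ v = F ⊕ F ⊕ T = True ✓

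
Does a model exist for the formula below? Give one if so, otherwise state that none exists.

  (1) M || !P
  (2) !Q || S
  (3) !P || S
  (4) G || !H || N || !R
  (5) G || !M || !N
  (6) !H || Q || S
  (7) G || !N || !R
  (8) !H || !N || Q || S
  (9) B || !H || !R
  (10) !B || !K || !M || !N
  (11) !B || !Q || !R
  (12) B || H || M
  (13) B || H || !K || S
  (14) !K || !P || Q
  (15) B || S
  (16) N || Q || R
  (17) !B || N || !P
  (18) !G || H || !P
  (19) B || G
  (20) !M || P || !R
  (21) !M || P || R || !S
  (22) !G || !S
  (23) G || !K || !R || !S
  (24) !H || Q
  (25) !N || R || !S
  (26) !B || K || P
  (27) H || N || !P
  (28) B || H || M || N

P = False, H = False, K = True, R = True, Q = False, M = False, N = True, S = False, B = True, G = True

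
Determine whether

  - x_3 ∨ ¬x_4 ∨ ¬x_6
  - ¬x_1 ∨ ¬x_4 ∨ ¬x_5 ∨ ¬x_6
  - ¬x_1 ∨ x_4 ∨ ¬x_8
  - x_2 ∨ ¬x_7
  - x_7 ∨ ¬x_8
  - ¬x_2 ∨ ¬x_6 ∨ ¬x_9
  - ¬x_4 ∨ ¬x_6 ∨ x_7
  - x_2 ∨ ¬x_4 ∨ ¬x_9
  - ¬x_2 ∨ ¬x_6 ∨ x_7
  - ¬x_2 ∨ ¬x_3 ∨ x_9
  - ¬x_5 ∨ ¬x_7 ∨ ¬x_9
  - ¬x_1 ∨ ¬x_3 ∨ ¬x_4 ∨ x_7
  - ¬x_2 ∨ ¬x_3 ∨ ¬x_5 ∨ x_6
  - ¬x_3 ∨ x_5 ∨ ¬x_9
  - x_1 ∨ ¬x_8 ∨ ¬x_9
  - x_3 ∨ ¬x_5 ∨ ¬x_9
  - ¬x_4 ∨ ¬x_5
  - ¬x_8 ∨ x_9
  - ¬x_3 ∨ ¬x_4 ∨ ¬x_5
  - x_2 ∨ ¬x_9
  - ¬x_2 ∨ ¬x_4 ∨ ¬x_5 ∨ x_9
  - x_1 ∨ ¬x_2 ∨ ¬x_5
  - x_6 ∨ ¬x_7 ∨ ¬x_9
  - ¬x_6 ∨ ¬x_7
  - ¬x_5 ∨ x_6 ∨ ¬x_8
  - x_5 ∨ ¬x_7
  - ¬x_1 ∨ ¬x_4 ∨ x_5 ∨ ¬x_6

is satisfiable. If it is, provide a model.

Set x_1 = False.
Set x_2 = False.
  then (x_2 ∨ ¬x_7) forces x_7 = False.
  then (x_7 ∨ ¬x_8) forces x_8 = False.
  then (x_2 ∨ ¬x_9) forces x_9 = False.
Set x_3 = True.
Set x_4 = True.
  then (¬x_4 ∨ ¬x_6 ∨ x_7) forces x_6 = False.
  then (¬x_4 ∨ ¬x_5) forces x_5 = False.
All clauses satisfied.

x_1 = False, x_2 = False, x_3 = True, x_4 = True, x_5 = False, x_6 = False, x_7 = False, x_8 = False, x_9 = False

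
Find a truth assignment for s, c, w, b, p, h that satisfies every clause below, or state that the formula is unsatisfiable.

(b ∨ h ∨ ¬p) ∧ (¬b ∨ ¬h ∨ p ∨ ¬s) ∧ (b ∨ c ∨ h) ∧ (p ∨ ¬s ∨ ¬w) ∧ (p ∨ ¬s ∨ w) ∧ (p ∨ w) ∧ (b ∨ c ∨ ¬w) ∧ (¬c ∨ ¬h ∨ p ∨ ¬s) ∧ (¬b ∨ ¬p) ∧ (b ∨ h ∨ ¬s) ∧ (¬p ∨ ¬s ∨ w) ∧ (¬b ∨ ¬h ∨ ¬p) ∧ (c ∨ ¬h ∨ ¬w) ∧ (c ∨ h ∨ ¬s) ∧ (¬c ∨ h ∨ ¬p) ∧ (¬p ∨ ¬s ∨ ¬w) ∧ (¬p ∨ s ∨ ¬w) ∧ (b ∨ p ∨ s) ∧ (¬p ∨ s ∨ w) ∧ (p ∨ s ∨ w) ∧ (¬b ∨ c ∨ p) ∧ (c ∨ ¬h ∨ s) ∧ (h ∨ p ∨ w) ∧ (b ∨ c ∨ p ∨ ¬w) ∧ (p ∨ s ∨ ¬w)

The formula is unsatisfiable.

Case p = True:
  (¬b ∨ ¬p) forces b = False.
  (b ∨ h ∨ ¬p) forces h = True.
  If w = True:
    (b ∨ c ∨ ¬w) forces c = True.
    (¬p ∨ ¬s ∨ ¬w) forces s = False.
    clause (¬p ∨ s ∨ ¬w) is falsified.
  If w = False:
    (¬p ∨ ¬s ∨ w) forces s = False.
    clause (¬p ∨ s ∨ w) is falsified.
  Every sub-case reaches a contradiction.
Case p = False:
  (p ∨ w) forces w = True.
  (p ∨ ¬s ∨ ¬w) forces s = False.
  Clause (p ∨ s ∨ ¬w) is falsified — contradiction.
Both cases fail, so the formula is unsatisfiable.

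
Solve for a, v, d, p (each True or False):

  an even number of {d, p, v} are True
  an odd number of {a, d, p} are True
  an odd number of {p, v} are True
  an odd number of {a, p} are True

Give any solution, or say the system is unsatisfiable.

UNSATISFIABLE

Adding constraints 1, 2, 3, 4 mod 2: every variable appears an even number of times on the left, so the left side is 0.
But the right sides sum to 1 (mod 2). 0 ≠ 1 — the system is inconsistent.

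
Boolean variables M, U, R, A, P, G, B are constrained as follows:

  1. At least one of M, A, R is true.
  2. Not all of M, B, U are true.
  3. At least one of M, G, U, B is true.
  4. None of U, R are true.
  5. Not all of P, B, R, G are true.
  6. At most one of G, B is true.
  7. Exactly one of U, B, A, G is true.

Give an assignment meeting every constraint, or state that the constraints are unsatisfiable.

M=T; U=F; R=F; A=T; P=F; G=F; B=F

  (1) {M, A, R}: 2 true — at least one ✓
  (2) {M, B, U}: 1/3 true — not all ✓
  (3) {M, G, U, B}: 1 true — at least one ✓
  (4) {U, R}: 0 true — none ✓
  (5) {P, B, R, G}: 0/4 true — not all ✓
  (6) {G, B}: 0 true — at most one ✓
  (7) {U, B, A, G}: 1 true — exactly one ✓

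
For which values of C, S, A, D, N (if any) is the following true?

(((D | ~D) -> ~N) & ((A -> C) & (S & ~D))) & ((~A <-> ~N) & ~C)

C = False; S = True; A = False; D = False; N = False

  ((D | ~D) -> ~N) & ((A -> C) & (S & ~D)) = True
    (D | ~D) -> ~N = True
      D | ~D = True
        ~D = True
      ~N = True
    (A -> C) & (S & ~D) = True
      A -> C = True
      S & ~D = True
        ~D = True
  (~A <-> ~N) & ~C = True
    ~A <-> ~N = True
      ~A = True
      ~N = True
    ~C = True
Both conjuncts True, so the formula holds.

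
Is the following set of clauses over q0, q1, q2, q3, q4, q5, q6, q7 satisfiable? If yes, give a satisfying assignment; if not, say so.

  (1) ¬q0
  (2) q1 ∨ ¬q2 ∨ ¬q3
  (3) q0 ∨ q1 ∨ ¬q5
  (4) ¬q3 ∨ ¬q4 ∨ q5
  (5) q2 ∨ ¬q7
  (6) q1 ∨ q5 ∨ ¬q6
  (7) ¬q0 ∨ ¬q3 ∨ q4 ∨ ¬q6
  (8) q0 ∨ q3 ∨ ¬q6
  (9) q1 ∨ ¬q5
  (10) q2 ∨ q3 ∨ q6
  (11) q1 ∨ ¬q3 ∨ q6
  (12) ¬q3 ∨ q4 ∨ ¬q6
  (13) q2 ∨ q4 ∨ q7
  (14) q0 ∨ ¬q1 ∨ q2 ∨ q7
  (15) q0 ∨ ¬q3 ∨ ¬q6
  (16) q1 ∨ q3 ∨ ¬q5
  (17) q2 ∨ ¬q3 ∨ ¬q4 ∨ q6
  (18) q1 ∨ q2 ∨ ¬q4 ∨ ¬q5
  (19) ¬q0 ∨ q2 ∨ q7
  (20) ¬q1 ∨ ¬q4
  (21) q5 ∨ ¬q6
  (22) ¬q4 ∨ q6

q0=F, q1=T, q2=T, q3=F, q4=F, q5=F, q6=F, q7=T

Unit clause (¬q0) forces q0 = False.
Set q1 = True.
  then (¬q1 ∨ ¬q4) forces q4 = False.
Try q2 = False:
  (q2 ∨ ¬q7) forces q7 = False.
  clause (q2 ∨ q4 ∨ q7) is falsified — backtrack.
So q2 = True.
Set q3 = False.
  then (q0 ∨ q3 ∨ ¬q6) forces q6 = False.
Set q5 = False.
Set q7 = True.
All clauses satisfied.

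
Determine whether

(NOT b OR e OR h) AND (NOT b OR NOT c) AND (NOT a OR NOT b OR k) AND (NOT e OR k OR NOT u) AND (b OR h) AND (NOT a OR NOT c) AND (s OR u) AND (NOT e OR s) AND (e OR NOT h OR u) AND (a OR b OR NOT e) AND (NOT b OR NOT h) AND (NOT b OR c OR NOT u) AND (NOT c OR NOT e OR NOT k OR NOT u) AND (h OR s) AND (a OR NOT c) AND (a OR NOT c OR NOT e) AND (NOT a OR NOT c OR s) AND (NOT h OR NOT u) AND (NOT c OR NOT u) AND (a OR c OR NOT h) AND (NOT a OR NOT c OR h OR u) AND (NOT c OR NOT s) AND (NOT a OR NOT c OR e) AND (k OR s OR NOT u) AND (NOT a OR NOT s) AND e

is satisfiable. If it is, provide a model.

Unit clause (e) forces e = True.
In (NOT e OR s) only s is left, so s = True.
In (NOT c OR NOT s) only NOT c is left, so c = False.
In (NOT a OR NOT s) only NOT a is left, so a = False.
In (a OR b OR NOT e) only b is left, so b = True.
In (NOT b OR NOT h) only NOT h is left, so h = False.
In (NOT b OR c OR NOT u) only NOT u is left, so u = False.
Set k = False.
All clauses satisfied.

k = False, c = False, e = True, b = True, s = True, a = False, u = False, h = False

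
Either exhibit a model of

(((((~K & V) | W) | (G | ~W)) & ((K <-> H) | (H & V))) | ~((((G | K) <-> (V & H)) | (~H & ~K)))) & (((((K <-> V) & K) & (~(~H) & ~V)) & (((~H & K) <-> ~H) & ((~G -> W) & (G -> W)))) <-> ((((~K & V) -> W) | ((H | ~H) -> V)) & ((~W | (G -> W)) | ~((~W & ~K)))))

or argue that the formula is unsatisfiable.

No satisfying assignment exists.

The conjunct ((((K <-> V) & K) & (~(~H) & ~V)) & (((~H & K) <-> ~H) & ((~G -> W) & (G -> W)))) <-> ((((~K & V) -> W) | ((H | ~H) -> V)) & ((~W | (G -> W)) | ~((~W & ~K)))) is unsatisfiable on its own:
  K = True: simplifies to (V & (~(~H) & ~V)) & ((~H <-> ~H) & ((~G -> W) & (G -> W))).
    V = True: the conjunct ~V is False.
    V = False: the conjunct V is False.
  K = False: simplifies to ~((((V -> W) | ((H | ~H) -> V)) & ((~W | (G -> W)) | ~(~W)))).
    W = True: this becomes ~((True & True)) = False.
    W = False: simplifies to ~((~V | ((H | ~H) -> V))).
      V = True: this becomes ~((False | True)) = False.
      V = False: this becomes ~((True | ~((H | ~H)))) = False.
So the whole conjunction is unsatisfiable.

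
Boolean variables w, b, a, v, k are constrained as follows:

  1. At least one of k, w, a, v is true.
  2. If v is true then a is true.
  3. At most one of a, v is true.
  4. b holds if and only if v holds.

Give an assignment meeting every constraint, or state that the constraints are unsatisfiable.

w: False, b: False, a: True, v: False, k: True

  (1) {k, w, a, v}: 2 true — at least one ✓
  (2) v=F ⇒ a: vacuous ✓
  (3) {a, v}: 1 true — at most one ✓
  (4) b=F, v=F — same ✓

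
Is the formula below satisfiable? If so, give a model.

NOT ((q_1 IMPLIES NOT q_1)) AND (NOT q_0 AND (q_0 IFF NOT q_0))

The conjunct q_0 IFF NOT q_0 is unsatisfiable on its own:
  q_0=F: evaluates to False.
  q_0=T: evaluates to False.
So the whole conjunction is unsatisfiable.

No satisfying assignment exists.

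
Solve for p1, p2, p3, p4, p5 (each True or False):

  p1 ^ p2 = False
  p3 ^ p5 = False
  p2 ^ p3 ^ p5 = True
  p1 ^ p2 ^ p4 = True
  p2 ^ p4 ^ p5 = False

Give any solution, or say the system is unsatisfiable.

p1: True; p2: True; p3: False; p4: True; p5: False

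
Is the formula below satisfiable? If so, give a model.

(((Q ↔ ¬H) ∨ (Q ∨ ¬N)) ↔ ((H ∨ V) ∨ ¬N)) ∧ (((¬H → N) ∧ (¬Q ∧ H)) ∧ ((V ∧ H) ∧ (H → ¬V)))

Unsatisfiable

Case H = True: the formula simplifies to (¬Q ∨ (Q ∨ ¬N)) ∧ (¬Q ∧ (V ∧ ¬V)).
  V = True: the conjunct ¬V is False.
  V = False: the conjunct V is False.
Case H = False: the conjunct H is False.
Both cases fail — unsatisfiable.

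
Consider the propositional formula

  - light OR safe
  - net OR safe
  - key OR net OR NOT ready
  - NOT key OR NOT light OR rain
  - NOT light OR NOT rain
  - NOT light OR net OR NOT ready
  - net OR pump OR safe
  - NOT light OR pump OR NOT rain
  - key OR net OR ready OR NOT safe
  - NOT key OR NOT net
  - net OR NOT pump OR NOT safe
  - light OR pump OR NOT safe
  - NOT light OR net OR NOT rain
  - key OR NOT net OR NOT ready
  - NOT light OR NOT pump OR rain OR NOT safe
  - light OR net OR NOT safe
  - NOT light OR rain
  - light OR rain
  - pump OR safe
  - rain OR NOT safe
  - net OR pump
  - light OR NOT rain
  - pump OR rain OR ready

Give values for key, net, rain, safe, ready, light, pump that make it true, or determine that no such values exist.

Case rain = True:
  (NOT light OR NOT rain) forces light = False.
  Clause (light OR NOT rain) is falsified — contradiction.
Case rain = False:
  (NOT light OR rain) forces light = False.
  Clause (light OR rain) is falsified — contradiction.
Both cases fail, so the formula is unsatisfiable.

Unsatisfiable — no assignment works.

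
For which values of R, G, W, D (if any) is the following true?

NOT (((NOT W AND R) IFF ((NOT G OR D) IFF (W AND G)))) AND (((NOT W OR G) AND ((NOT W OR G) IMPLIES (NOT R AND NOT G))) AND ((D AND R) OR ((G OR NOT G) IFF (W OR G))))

No satisfying assignment exists.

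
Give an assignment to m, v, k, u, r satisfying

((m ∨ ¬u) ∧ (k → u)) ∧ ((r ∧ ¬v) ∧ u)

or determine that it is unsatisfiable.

m: True, v: False, k: False, u: True, r: True

  (m ∨ ¬u) ∧ (k → u) = True
    m ∨ ¬u = True
      ¬u = False
    k → u = True
  (r ∧ ¬v) ∧ u = True
    r ∧ ¬v = True
      ¬v = True
Both conjuncts True, so the formula holds.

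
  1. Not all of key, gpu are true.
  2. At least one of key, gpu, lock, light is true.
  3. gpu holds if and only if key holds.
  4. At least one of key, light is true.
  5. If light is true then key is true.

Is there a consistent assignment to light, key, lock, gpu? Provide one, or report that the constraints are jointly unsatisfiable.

Case key = True:
  (1) with key=T forces gpu = False.
  Constraint (3) is violated (gpu=F, key=T) — contradiction.
Case key = False:
  (3) with key=F forces gpu = False.
  (4) with key=F forces light = True.
  Constraint (5) is violated (light=T, key=F) — contradiction.
Both cases fail — unsatisfiable.

The formula is unsatisfiable.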